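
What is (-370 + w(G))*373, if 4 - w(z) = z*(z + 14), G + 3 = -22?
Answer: -239093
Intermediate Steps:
G = -25 (G = -3 - 22 = -25)
w(z) = 4 - z*(14 + z) (w(z) = 4 - z*(z + 14) = 4 - z*(14 + z))
(-370 + w(G))*373 = (-370 + (4 - 1*(-25)² - 14*(-25)))*373 = (-370 + (4 - 1*625 + 350))*373 = (-370 + (4 - 625 + 350))*373 = (-370 - 271)*373 = -641*373 = -239093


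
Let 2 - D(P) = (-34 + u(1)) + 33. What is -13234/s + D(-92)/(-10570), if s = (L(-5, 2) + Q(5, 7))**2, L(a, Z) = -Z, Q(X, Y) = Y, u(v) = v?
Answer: -13988343/26425 ≈ -529.36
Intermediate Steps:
D(P) = 2 (D(P) = 2 - ((-34 + 1) + 33) = 2 - (-33 + 33) = 2 - 1*0 = 2 + 0 = 2)
s = 25 (s = (-1*2 + 7)**2 = (-2 + 7)**2 = 5**2 = 25)
-13234/s + D(-92)/(-10570) = -13234/25 + 2/(-10570) = -13234*1/25 + 2*(-1/10570) = -13234/25 - 1/5285 = -13988343/26425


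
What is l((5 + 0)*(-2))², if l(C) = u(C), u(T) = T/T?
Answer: 1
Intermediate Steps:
u(T) = 1
l(C) = 1
l((5 + 0)*(-2))² = 1² = 1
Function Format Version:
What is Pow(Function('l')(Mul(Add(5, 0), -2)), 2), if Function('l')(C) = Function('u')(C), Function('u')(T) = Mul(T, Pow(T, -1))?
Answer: 1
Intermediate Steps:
Function('u')(T) = 1
Function('l')(C) = 1
Pow(Function('l')(Mul(Add(5, 0), -2)), 2) = Pow(1, 2) = 1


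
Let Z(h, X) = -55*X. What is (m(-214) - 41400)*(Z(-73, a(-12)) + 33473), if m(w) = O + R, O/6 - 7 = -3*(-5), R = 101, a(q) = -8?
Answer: -1396096471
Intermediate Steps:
O = 132 (O = 42 + 6*(-3*(-5)) = 42 + 6*15 = 42 + 90 = 132)
m(w) = 233 (m(w) = 132 + 101 = 233)
(m(-214) - 41400)*(Z(-73, a(-12)) + 33473) = (233 - 41400)*(-55*(-8) + 33473) = -41167*(440 + 33473) = -41167*33913 = -1396096471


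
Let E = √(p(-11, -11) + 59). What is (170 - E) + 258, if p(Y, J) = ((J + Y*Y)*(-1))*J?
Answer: 428 - 3*√141 ≈ 392.38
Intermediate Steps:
p(Y, J) = J*(-J - Y²) (p(Y, J) = ((J + Y²)*(-1))*J = (-J - Y²)*J = J*(-J - Y²))
E = 3*√141 (E = √(-1*(-11)*(-11 + (-11)²) + 59) = √(-1*(-11)*(-11 + 121) + 59) = √(-1*(-11)*110 + 59) = √(1210 + 59) = √1269 = 3*√141 ≈ 35.623)
(170 - E) + 258 = (170 - 3*√141) + 258 = 428 - 3*√141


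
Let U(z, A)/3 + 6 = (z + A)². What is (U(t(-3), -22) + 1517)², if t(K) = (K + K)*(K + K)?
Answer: 4355569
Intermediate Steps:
t(K) = 4*K² (t(K) = (2*K)*(2*K) = 4*K²)
U(z, A) = -18 + 3*(A + z)² (U(z, A) = -18 + 3*(z + A)² = -18 + 3*(A + z)²)
(U(t(-3), -22) + 1517)² = ((-18 + 3*(-22 + 4*(-3)²)²) + 1517)² = ((-18 + 3*(-22 + 4*9)²) + 1517)² = ((-18 + 3*(-22 + 36)²) + 1517)² = ((-18 + 3*14²) + 1517)² = ((-18 + 3*196) + 1517)² = ((-18 + 588) + 1517)² = (570 + 1517)² = 2087² = 4355569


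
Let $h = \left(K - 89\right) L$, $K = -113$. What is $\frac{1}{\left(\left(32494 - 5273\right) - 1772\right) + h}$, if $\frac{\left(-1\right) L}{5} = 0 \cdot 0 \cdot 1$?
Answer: $\frac{1}{25449} \approx 3.9294 \cdot 10^{-5}$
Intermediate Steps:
$L = 0$ ($L = - 5 \cdot 0 \cdot 0 \cdot 1 = - 5 \cdot 0 \cdot 1 = \left(-5\right) 0 = 0$)
$h = 0$ ($h = \left(-113 - 89\right) 0 = \left(-202\right) 0 = 0$)
$\frac{1}{\left(\left(32494 - 5273\right) - 1772\right) + h} = \frac{1}{\left(\left(32494 - 5273\right) - 1772\right) + 0} = \frac{1}{\left(27221 - 1772\right) + 0} = \frac{1}{25449 + 0} = \frac{1}{25449}$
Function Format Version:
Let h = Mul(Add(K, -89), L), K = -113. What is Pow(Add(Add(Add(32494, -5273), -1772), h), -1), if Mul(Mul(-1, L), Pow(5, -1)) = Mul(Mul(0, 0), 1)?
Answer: Rational(1, 25449) ≈ 3.9294e-5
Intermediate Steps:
L = 0 (L = Mul(-5, Mul(Mul(0, 0), 1)) = Mul(-5, Mul(0, 1)) = Mul(-5, 0) = 0)
h = 0 (h = Mul(Add(-113, -89), 0) = Mul(-202, 0) = 0)
Pow(Add(Add(Add(32494, -5273), -1772), h), -1) = Pow(Add(Add(Add(32494, -5273), -1772), 0), -1) = Pow(Add(Add(27221, -1772), 0), -1) = Pow(Add(25449, 0), -1) = Pow(25449, -1) = Rational(1, 25449)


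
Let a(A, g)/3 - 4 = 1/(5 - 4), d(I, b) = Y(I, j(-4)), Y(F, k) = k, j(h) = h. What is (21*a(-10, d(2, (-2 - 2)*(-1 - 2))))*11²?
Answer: 38115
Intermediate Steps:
d(I, b) = -4
a(A, g) = 15 (a(A, g) = 12 + 3/(5 - 4) = 12 + 3/1 = 12 + 3*1 = 12 + 3 = 15)
(21*a(-10, d(2, (-2 - 2)*(-1 - 2))))*11² = (21*15)*11² = 315*121 = 38115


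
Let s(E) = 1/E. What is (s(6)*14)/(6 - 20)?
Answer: -⅙ ≈ -0.16667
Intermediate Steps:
(s(6)*14)/(6 - 20) = (14/6)/(6 - 20) = ((⅙)*14)/(-14) = (7/3)*(-1/14) = -⅙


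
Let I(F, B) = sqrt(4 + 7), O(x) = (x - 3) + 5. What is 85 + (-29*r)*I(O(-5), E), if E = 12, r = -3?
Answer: 85 + 87*sqrt(11) ≈ 373.55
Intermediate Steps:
O(x) = 2 + x (O(x) = (-3 + x) + 5 = 2 + x)
I(F, B) = sqrt(11)
85 + (-29*r)*I(O(-5), E) = 85 + (-29*(-3))*sqrt(11) = 85 + 87*sqrt(11)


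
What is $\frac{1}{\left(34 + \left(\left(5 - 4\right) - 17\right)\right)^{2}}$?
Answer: $\frac{1}{324} \approx 0.0030864$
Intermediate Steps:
$\frac{1}{\left(34 + \left(\left(5 - 4\right) - 17\right)\right)^{2}} = \frac{1}{\left(34 + \left(1 - 17\right)\right)^{2}} = \frac{1}{\left(34 - 16\right)^{2}} = \frac{1}{18^{2}} = \frac{1}{324}$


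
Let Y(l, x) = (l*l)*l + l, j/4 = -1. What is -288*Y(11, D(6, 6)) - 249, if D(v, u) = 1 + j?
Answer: -386745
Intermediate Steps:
j = -4 (j = 4*(-1) = -4)
D(v, u) = -3 (D(v, u) = 1 - 4 = -3)
Y(l, x) = l + l³ (Y(l, x) = l²*l + l = l³ + l = l + l³)
-288*Y(11, D(6, 6)) - 249 = -288*(11 + 11³) - 249 = -288*(11 + 1331) - 249 = -288*1342 - 249 = -386496 - 249 = -386745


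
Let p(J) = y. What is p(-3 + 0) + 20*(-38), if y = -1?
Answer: -761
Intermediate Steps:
p(J) = -1
p(-3 + 0) + 20*(-38) = -1 + 20*(-38) = -1 - 760 = -761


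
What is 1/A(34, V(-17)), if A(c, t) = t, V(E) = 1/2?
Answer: 2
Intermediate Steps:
V(E) = 1/2
1/A(34, V(-17)) = 1/(1/2) = 2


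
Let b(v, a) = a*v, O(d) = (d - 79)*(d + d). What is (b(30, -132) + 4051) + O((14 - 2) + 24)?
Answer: -3005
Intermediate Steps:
O(d) = 2*d*(-79 + d) (O(d) = (-79 + d)*(2*d) = 2*d*(-79 + d))
(b(30, -132) + 4051) + O((14 - 2) + 24) = (-132*30 + 4051) + 2*((14 - 2) + 24)*(-79 + ((14 - 2) + 24)) = (-3960 + 4051) + 2*(12 + 24)*(-79 + (12 + 24)) = 91 + 2*36*(-79 + 36) = 91 + 2*36*(-43) = 91 - 3096 = -3005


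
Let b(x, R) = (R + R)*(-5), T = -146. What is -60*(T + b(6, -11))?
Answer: 2160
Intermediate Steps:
b(x, R) = -10*R (b(x, R) = (2*R)*(-5) = -10*R)
-60*(T + b(6, -11)) = -60*(-146 - 10*(-11)) = -60*(-146 + 110) = -60*(-36) = 2160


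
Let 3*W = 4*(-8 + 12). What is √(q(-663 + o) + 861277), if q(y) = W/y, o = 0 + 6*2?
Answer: √365010050405/651 ≈ 928.05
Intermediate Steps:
W = 16/3 (W = (4*(-8 + 12))/3 = (4*4)/3 = (⅓)*16 = 16/3 ≈ 5.3333)
o = 12 (o = 0 + 12 = 12)
q(y) = 16/(3*y)
√(q(-663 + o) + 861277) = √(16/(3*(-663 + 12)) + 861277) = √((16/3)/(-651) + 861277) = √((16/3)*(-1/651) + 861277) = √(-16/1953 + 861277) = √(1682073965/1953) = √365010050405/651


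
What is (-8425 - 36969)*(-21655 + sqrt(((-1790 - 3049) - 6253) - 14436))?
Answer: 983007070 - 90788*I*sqrt(6382) ≈ 9.8301e+8 - 7.2528e+6*I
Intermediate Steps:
(-8425 - 36969)*(-21655 + sqrt(((-1790 - 3049) - 6253) - 14436)) = -45394*(-21655 + sqrt((-4839 - 6253) - 14436)) = -45394*(-21655 + sqrt(-11092 - 14436)) = -45394*(-21655 + sqrt(-25528)) = -45394*(-21655 + 2*I*sqrt(6382)) = 983007070 - 90788*I*sqrt(6382)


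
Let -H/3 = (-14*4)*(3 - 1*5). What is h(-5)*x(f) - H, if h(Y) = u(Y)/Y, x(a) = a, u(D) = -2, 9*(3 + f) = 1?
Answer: 15068/45 ≈ 334.84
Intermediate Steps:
f = -26/9 (f = -3 + (⅑)*1 = -3 + ⅑ = -26/9 ≈ -2.8889)
h(Y) = -2/Y
H = -336 (H = -3*(-14*4)*(3 - 1*5) = -(-168)*(3 - 5) = -(-168)*(-2) = -3*112 = -336)
h(-5)*x(f) - H = -2/(-5)*(-26/9) - 1*(-336) = -2*(-⅕)*(-26/9) + 336 = (⅖)*(-26/9) + 336 = -52/45 + 336 = 15068/45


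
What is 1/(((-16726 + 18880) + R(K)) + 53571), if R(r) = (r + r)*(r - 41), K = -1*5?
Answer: 1/56185 ≈ 1.7798e-5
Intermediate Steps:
K = -5
R(r) = 2*r*(-41 + r) (R(r) = (2*r)*(-41 + r) = 2*r*(-41 + r))
1/(((-16726 + 18880) + R(K)) + 53571) = 1/(((-16726 + 18880) + 2*(-5)*(-41 - 5)) + 53571) = 1/((2154 + 2*(-5)*(-46)) + 53571) = 1/((2154 + 460) + 53571) = 1/(2614 + 53571) = 1/56185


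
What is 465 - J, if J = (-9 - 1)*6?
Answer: 525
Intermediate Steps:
J = -60 (J = -10*6 = -60)
465 - J = 465 - 1*(-60) = 465 + 60 = 525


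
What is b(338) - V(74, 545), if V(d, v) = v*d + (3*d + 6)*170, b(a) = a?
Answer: -78752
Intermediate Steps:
V(d, v) = 1020 + 510*d + d*v (V(d, v) = d*v + (6 + 3*d)*170 = d*v + (1020 + 510*d) = 1020 + 510*d + d*v)
b(338) - V(74, 545) = 338 - (1020 + 510*74 + 74*545) = 338 - (1020 + 37740 + 40330) = 338 - 1*79090 = 338 - 79090 = -78752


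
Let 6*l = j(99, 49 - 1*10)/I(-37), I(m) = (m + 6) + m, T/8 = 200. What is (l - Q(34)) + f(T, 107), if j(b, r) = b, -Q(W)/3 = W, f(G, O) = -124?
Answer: -3025/136 ≈ -22.243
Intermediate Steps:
T = 1600 (T = 8*200 = 1600)
Q(W) = -3*W
I(m) = 6 + 2*m (I(m) = (6 + m) + m = 6 + 2*m)
l = -33/136 (l = (99/(6 + 2*(-37)))/6 = (99/(6 - 74))/6 = (99/(-68))/6 = (99*(-1/68))/6 = (1/6)*(-99/68) = -33/136 ≈ -0.24265)
(l - Q(34)) + f(T, 107) = (-33/136 - (-3)*34) - 124 = (-33/136 - 1*(-102)) - 124 = (-33/136 + 102) - 124 = 13839/136 - 124 = -3025/136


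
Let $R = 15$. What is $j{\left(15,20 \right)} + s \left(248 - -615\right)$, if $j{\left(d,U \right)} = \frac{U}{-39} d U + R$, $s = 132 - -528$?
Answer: $\frac{7402735}{13} \approx 5.6944 \cdot 10^{5}$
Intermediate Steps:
$s = 660$ ($s = 132 + 528 = 660$)
$j{\left(d,U \right)} = 15 - \frac{d U^{2}}{39}$ ($j{\left(d,U \right)} = \frac{U}{-39} d U + 15 = U \left(- \frac{1}{39}\right) d U + 15 = - \frac{U}{39} d U + 15 = - \frac{U d}{39} U + 15 = - \frac{d U^{2}}{39} + 15 = 15 - \frac{d U^{2}}{39}$)
$j{\left(15,20 \right)} + s \left(248 - -615\right) = \left(15 - \frac{5 \cdot 20^{2}}{13}\right) + 660 \left(248 - -615\right) = \left(15 - \frac{5}{13} \cdot 400\right) + 660 \left(248 + 615\right) = \left(15 - \frac{2000}{13}\right) + 660 \cdot 863 = - \frac{1805}{13} + 569580 = \frac{7402735}{13}$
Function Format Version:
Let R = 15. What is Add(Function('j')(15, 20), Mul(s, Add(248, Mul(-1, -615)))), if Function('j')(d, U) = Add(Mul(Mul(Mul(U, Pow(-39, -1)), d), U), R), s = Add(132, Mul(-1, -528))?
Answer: Rational(7402735, 13) ≈ 5.6944e+5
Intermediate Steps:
s = 660 (s = Add(132, 528) = 660)
Function('j')(d, U) = Add(15, Mul(Rational(-1, 39), d, Pow(U, 2))) (Function('j')(d, U) = Add(Mul(Mul(Mul(U, Pow(-39, -1)), d), U), 15) = Add(Mul(Mul(Mul(U, Rational(-1, 39)), d), U), 15) = Add(Mul(Mul(Mul(Rational(-1, 39), U), d), U), 15) = Add(Mul(Mul(Rational(-1, 39), U, d), U), 15) = Add(Mul(Rational(-1, 39), d, Pow(U, 2)), 15) = Add(15, Mul(Rational(-1, 39), d, Pow(U, 2))))
Add(Function('j')(15, 20), Mul(s, Add(248, Mul(-1, -615)))) = Add(Add(15, Mul(Rational(-1, 39), 15, Pow(20, 2))), Mul(660, Add(248, Mul(-1, -615)))) = Add(Add(15, Mul(Rational(-1, 39), 15, 400)), Mul(660, Add(248, 615))) = Add(Add(15, Rational(-2000, 13)), Mul(660, 863)) = Add(Rational(-1805, 13), 569580) = Rational(7402735, 13)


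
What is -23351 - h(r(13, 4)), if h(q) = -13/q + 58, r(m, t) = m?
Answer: -23408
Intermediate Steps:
h(q) = 58 - 13/q
-23351 - h(r(13, 4)) = -23351 - (58 - 13/13) = -23351 - (58 - 13*1/13) = -23351 - (58 - 1) = -23351 - 1*57 = -23351 - 57 = -23408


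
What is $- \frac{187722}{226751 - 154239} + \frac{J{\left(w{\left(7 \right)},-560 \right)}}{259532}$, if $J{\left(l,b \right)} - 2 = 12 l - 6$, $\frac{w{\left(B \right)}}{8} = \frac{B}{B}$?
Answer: $- \frac{264745625}{102278176} \approx -2.5885$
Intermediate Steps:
$w{\left(B \right)} = 8$ ($w{\left(B \right)} = 8 \frac{B}{B} = 8 \cdot 1 = 8$)
$J{\left(l,b \right)} = -4 + 12 l$ ($J{\left(l,b \right)} = 2 + \left(12 l - 6\right) = 2 + \left(-6 + 12 l\right) = -4 + 12 l$)
$- \frac{187722}{226751 - 154239} + \frac{J{\left(w{\left(7 \right)},-560 \right)}}{259532} = - \frac{187722}{226751 - 154239} + \frac{-4 + 12 \cdot 8}{259532} = - \frac{187722}{72512} + \left(-4 + 96\right) \frac{1}{259532} = \left(-187722\right) \frac{1}{72512} + 92 \cdot \frac{1}{259532} = - \frac{93861}{36256} + \frac{1}{2821} = - \frac{264745625}{102278176}$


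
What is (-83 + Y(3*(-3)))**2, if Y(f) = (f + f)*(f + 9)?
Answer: 6889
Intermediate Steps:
Y(f) = 2*f*(9 + f) (Y(f) = (2*f)*(9 + f) = 2*f*(9 + f))
(-83 + Y(3*(-3)))**2 = (-83 + 2*(3*(-3))*(9 + 3*(-3)))**2 = (-83 + 2*(-9)*(9 - 9))**2 = (-83 + 2*(-9)*0)**2 = (-83 + 0)**2 = (-83)**2 = 6889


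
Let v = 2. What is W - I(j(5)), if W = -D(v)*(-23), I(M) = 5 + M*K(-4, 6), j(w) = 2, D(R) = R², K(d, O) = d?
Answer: 95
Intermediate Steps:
I(M) = 5 - 4*M (I(M) = 5 + M*(-4) = 5 - 4*M)
W = 92 (W = -1*2²*(-23) = -1*4*(-23) = -4*(-23) = 92)
W - I(j(5)) = 92 - (5 - 4*2) = 92 - (5 - 8) = 92 - 1*(-3) = 92 + 3 = 95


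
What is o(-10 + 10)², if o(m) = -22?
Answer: 484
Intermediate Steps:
o(-10 + 10)² = (-22)² = 484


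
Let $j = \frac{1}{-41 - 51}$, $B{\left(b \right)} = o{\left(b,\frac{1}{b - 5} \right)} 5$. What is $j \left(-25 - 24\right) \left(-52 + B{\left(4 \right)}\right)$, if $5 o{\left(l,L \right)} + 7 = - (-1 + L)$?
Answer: $- \frac{2793}{92} \approx -30.359$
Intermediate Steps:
$o{\left(l,L \right)} = - \frac{6}{5} - \frac{L}{5}$ ($o{\left(l,L \right)} = - \frac{7}{5} + \frac{\left(-1\right) \left(-1 + L\right)}{5} = - \frac{7}{5} + \frac{1 - L}{5} = - \frac{7}{5} - \left(- \frac{1}{5} + \frac{L}{5}\right) = - \frac{6}{5} - \frac{L}{5}$)
$B{\left(b \right)} = -6 - \frac{1}{-5 + b}$ ($B{\left(b \right)} = \left(- \frac{6}{5} - \frac{1}{5 \left(b - 5\right)}\right) 5 = \left(- \frac{6}{5} - \frac{1}{5 \left(-5 + b\right)}\right) 5 = -6 - \frac{1}{-5 + b}$)
$j = - \frac{1}{92}$ ($j = \frac{1}{-92} = - \frac{1}{92} \approx -0.01087$)
$j \left(-25 - 24\right) \left(-52 + B{\left(4 \right)}\right) = - \frac{\left(-25 - 24\right) \left(-52 + \frac{29 - 24}{-5 + 4}\right)}{92} = - \frac{\left(-49\right) \left(-52 + \frac{29 - 24}{-1}\right)}{92} = - \frac{\left(-49\right) \left(-52 - 5\right)}{92} = - \frac{\left(-49\right) \left(-57\right)}{92} = \left(- \frac{1}{92}\right) 2793 = - \frac{2793}{92}$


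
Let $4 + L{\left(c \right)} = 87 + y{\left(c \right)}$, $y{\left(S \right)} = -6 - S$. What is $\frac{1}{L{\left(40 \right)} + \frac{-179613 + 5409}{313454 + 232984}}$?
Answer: $\frac{91073}{3340667} \approx 0.027262$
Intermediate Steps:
$L{\left(c \right)} = 77 - c$ ($L{\left(c \right)} = -4 + \left(87 - \left(6 + c\right)\right) = -4 - \left(-81 + c\right) = 77 - c$)
$\frac{1}{L{\left(40 \right)} + \frac{-179613 + 5409}{313454 + 232984}} = \frac{1}{\left(77 - 40\right) + \frac{-179613 + 5409}{313454 + 232984}} = \frac{1}{\left(77 - 40\right) - \frac{174204}{546438}} = \frac{1}{37 - \frac{29034}{91073}} = \frac{1}{\frac{3340667}{91073}} = \frac{91073}{3340667}$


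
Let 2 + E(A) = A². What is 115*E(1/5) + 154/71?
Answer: -79247/355 ≈ -223.23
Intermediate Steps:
E(A) = -2 + A²
115*E(1/5) + 154/71 = 115*(-2 + (1/5)²) + 154/71 = 115*(-2 + (⅕)²) + 154*(1/71) = 115*(-2 + 1/25) + 154/71 = 115*(-49/25) + 154/71 = -1127/5 + 154/71 = -79247/355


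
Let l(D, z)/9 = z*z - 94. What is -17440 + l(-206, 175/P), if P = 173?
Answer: -547006069/29929 ≈ -18277.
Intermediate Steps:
l(D, z) = -846 + 9*z**2 (l(D, z) = 9*(z*z - 94) = 9*(z**2 - 94) = 9*(-94 + z**2) = -846 + 9*z**2)
-17440 + l(-206, 175/P) = -17440 + (-846 + 9*(175/173)**2) = -17440 + (-846 + 9*(30625/29929)) = -17440 + (-846 + 275625/29929) = -17440 - 25044309/29929 = -547006069/29929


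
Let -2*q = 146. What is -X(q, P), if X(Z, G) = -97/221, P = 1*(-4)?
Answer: 97/221 ≈ 0.43891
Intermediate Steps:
P = -4
q = -73 (q = -1/2*146 = -73)
X(Z, G) = -97/221 (X(Z, G) = -97*1/221 = -97/221)
-X(q, P) = -1*(-97/221) = 97/221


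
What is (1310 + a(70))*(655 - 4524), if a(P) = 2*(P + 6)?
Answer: -5656478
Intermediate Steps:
a(P) = 12 + 2*P (a(P) = 2*(6 + P) = 12 + 2*P)
(1310 + a(70))*(655 - 4524) = (1310 + (12 + 2*70))*(655 - 4524) = (1310 + (12 + 140))*(-3869) = (1310 + 152)*(-3869) = 1462*(-3869) = -5656478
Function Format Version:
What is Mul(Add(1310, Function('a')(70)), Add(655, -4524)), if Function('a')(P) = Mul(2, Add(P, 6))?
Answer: -5656478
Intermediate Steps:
Function('a')(P) = Add(12, Mul(2, P)) (Function('a')(P) = Mul(2, Add(6, P)) = Add(12, Mul(2, P)))
Mul(Add(1310, Function('a')(70)), Add(655, -4524)) = Mul(Add(1310, Add(12, Mul(2, 70))), Add(655, -4524)) = Mul(Add(1310, Add(12, 140)), -3869) = Mul(Add(1310, 152), -3869) = Mul(1462, -3869) = -5656478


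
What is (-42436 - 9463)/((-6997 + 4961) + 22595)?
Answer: -51899/20559 ≈ -2.5244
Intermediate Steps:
(-42436 - 9463)/((-6997 + 4961) + 22595) = -51899/(-2036 + 22595) = -51899/20559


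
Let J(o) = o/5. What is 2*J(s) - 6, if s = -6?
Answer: -42/5 ≈ -8.4000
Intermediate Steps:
J(o) = o/5 (J(o) = o*(⅕) = o/5)
2*J(s) - 6 = 2*((⅕)*(-6)) - 6 = 2*(-6/5) - 6 = -12/5 - 6 = -42/5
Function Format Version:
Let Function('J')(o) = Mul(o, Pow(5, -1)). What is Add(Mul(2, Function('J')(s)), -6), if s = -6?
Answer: Rational(-42, 5) ≈ -8.4000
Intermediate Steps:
Function('J')(o) = Mul(Rational(1, 5), o) (Function('J')(o) = Mul(o, Rational(1, 5)) = Mul(Rational(1, 5), o))
Add(Mul(2, Function('J')(s)), -6) = Add(Mul(2, Mul(Rational(1, 5), -6)), -6) = Add(Mul(2, Rational(-6, 5)), -6) = Add(Rational(-12, 5), -6) = Rational(-42, 5)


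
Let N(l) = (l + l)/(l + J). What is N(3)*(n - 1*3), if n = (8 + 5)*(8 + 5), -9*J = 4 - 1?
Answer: 747/2 ≈ 373.50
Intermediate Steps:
J = -⅓ (J = -(4 - 1)/9 = -⅑*3 = -⅓ ≈ -0.33333)
n = 169 (n = 13*13 = 169)
N(l) = 2*l/(-⅓ + l) (N(l) = (l + l)/(l - ⅓) = (2*l)/(-⅓ + l) = 2*l/(-⅓ + l))
N(3)*(n - 1*3) = (6*3/(-1 + 3*3))*(169 - 1*3) = (6*3/(-1 + 9))*(169 - 3) = (6*3/8)*166 = (6*3*(⅛))*166 = (9/4)*166 = 747/2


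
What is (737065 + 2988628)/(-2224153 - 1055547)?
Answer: -3725693/3279700 ≈ -1.1360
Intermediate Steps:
(737065 + 2988628)/(-2224153 - 1055547) = 3725693/(-3279700) = 3725693*(-1/3279700) = -3725693/3279700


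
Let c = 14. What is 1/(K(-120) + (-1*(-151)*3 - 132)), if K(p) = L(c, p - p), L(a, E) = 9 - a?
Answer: 1/316 ≈ 0.0031646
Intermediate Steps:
K(p) = -5 (K(p) = 9 - 1*14 = 9 - 14 = -5)
1/(K(-120) + (-1*(-151)*3 - 132)) = 1/(-5 + (-1*(-151)*3 - 132)) = 1/(-5 + (151*3 - 132)) = 1/(-5 + (453 - 132)) = 1/(-5 + 321) = 1/316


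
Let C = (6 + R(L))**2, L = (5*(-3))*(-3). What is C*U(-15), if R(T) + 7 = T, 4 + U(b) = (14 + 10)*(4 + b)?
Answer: -518848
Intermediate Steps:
U(b) = 92 + 24*b (U(b) = -4 + (14 + 10)*(4 + b) = -4 + 24*(4 + b) = -4 + (96 + 24*b) = 92 + 24*b)
L = 45 (L = -15*(-3) = 45)
R(T) = -7 + T
C = 1936 (C = (6 + (-7 + 45))**2 = (6 + 38)**2 = 44**2 = 1936)
C*U(-15) = 1936*(92 + 24*(-15)) = 1936*(92 - 360) = 1936*(-268) = -518848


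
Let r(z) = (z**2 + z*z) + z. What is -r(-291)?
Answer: -169071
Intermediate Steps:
r(z) = z + 2*z**2 (r(z) = (z**2 + z**2) + z = 2*z**2 + z = z + 2*z**2)
-r(-291) = -(-291)*(1 + 2*(-291)) = -(-291)*(1 - 582) = -(-291)*(-581) = -1*169071 = -169071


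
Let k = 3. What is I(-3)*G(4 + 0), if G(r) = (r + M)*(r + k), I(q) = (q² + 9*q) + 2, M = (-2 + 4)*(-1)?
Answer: -224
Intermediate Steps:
M = -2 (M = 2*(-1) = -2)
I(q) = 2 + q² + 9*q
G(r) = (-2 + r)*(3 + r) (G(r) = (r - 2)*(r + 3) = (-2 + r)*(3 + r))
I(-3)*G(4 + 0) = (2 + (-3)² + 9*(-3))*(-6 + (4 + 0) + (4 + 0)²) = (2 + 9 - 27)*(-6 + 4 + 4²) = -16*(-6 + 4 + 16) = -16*14 = -224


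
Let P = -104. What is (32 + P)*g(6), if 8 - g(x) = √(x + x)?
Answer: -576 + 144*√3 ≈ -326.58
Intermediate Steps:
g(x) = 8 - √2*√x (g(x) = 8 - √(x + x) = 8 - √(2*x) = 8 - √2*√x)
(32 + P)*g(6) = (32 - 104)*(8 - √2*√6) = -72*(8 - 2*√3) = -576 + 144*√3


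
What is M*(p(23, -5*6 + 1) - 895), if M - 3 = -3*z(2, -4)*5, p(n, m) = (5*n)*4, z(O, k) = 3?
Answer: 18270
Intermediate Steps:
p(n, m) = 20*n
M = -42 (M = 3 - 3*3*5 = 3 - 9*5 = 3 - 45 = -42)
M*(p(23, -5*6 + 1) - 895) = -42*(20*23 - 895) = -42*(460 - 895) = -42*(-435) = 18270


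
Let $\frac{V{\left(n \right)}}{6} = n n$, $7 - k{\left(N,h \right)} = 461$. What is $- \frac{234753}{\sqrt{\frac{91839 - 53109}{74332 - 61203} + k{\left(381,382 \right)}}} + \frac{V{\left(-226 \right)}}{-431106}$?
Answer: $- \frac{51076}{71851} + \frac{234753 i \sqrt{19436946211}}{2960918} \approx -0.71086 + 11053.0 i$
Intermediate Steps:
$k{\left(N,h \right)} = -454$ ($k{\left(N,h \right)} = 7 - 461 = -454$)
$V{\left(n \right)} = 6 n^{2}$ ($V{\left(n \right)} = 6 n n = 6 n^{2}$)
$- \frac{234753}{\sqrt{\frac{91839 - 53109}{74332 - 61203} + k{\left(381,382 \right)}}} + \frac{V{\left(-226 \right)}}{-431106} = - \frac{234753}{\sqrt{\frac{91839 - 53109}{74332 - 61203} - 454}} + \frac{6 \left(-226\right)^{2}}{-431106} = - \frac{234753}{\sqrt{\frac{38730}{13129} - 454}} + 6 \cdot 51076 \left(- \frac{1}{431106}\right) = - \frac{234753}{\sqrt{38730 \cdot \frac{1}{13129} - 454}} + 306456 \left(- \frac{1}{431106}\right) = - \frac{234753}{\sqrt{\frac{38730}{13129} - 454}} - \frac{51076}{71851} = - \frac{234753}{\sqrt{- \frac{5921836}{13129}}} - \frac{51076}{71851} = - \frac{234753}{\frac{2}{13129} i \sqrt{19436946211}} - \frac{51076}{71851} = - 234753 \left(- \frac{i \sqrt{19436946211}}{2960918}\right) - \frac{51076}{71851} = \frac{234753 i \sqrt{19436946211}}{2960918} - \frac{51076}{71851} = - \frac{51076}{71851} + \frac{234753 i \sqrt{19436946211}}{2960918}$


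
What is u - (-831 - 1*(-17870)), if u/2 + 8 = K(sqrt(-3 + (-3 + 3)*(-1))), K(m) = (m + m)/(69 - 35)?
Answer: -17055 + 2*I*sqrt(3)/17 ≈ -17055.0 + 0.20377*I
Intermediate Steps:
K(m) = m/17 (K(m) = (2*m)/34 = (2*m)*(1/34) = m/17)
u = -16 + 2*I*sqrt(3)/17 (u = -16 + 2*(sqrt(-3 + (-3 + 3)*(-1))/17) = -16 + 2*(sqrt(-3 + 0*(-1))/17) = -16 + 2*(sqrt(-3 + 0)/17) = -16 + 2*(sqrt(-3)/17) = -16 + 2*((I*sqrt(3))/17) = -16 + 2*(I*sqrt(3)/17) = -16 + 2*I*sqrt(3)/17 ≈ -16.0 + 0.20377*I)
u - (-831 - 1*(-17870)) = (-16 + 2*I*sqrt(3)/17) - (-831 - 1*(-17870)) = (-16 + 2*I*sqrt(3)/17) - (-831 + 17870) = (-16 + 2*I*sqrt(3)/17) - 1*17039 = (-16 + 2*I*sqrt(3)/17) - 17039 = -17055 + 2*I*sqrt(3)/17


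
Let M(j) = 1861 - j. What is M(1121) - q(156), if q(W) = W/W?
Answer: 739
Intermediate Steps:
q(W) = 1
M(1121) - q(156) = (1861 - 1*1121) - 1*1 = (1861 - 1121) - 1 = 740 - 1 = 739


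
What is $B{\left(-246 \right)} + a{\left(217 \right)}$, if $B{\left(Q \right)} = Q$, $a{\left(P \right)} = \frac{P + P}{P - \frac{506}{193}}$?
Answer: $- \frac{10094488}{41375} \approx -243.98$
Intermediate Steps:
$a{\left(P \right)} = \frac{2 P}{- \frac{506}{193} + P}$ ($a{\left(P \right)} = \frac{2 P}{P - \frac{506}{193}} = \frac{2 P}{- \frac{506}{193} + P}$)
$B{\left(-246 \right)} + a{\left(217 \right)} = -246 + 386 \cdot 217 \frac{1}{-506 + 193 \cdot 217} = -246 + 386 \cdot 217 \frac{1}{-506 + 41881} = -246 + 386 \cdot 217 \cdot \frac{1}{41375} = -246 + \frac{83762}{41375} = - \frac{10094488}{41375}$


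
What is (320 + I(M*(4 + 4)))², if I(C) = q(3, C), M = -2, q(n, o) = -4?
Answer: 99856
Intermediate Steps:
I(C) = -4
(320 + I(M*(4 + 4)))² = (320 - 4)² = 316² = 99856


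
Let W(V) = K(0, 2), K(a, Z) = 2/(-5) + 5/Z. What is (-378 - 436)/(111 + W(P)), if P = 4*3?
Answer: -8140/1131 ≈ -7.1972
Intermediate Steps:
P = 12
K(a, Z) = -⅖ + 5/Z (K(a, Z) = 2*(-⅕) + 5/Z = -⅖ + 5/Z)
W(V) = 21/10 (W(V) = -⅖ + 5/2 = 21/10)
(-378 - 436)/(111 + W(P)) = (-378 - 436)/(111 + 21/10) = -814/1131/10 = -814*10/1131 = -8140/1131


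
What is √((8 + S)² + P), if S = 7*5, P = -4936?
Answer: 21*I*√7 ≈ 55.561*I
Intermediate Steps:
S = 35
√((8 + S)² + P) = √((8 + 35)² - 4936) = √(43² - 4936) = √(1849 - 4936) = √(-3087) = 21*I*√7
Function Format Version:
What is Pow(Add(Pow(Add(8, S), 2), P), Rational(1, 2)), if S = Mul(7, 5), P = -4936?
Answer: Mul(21, I, Pow(7, Rational(1, 2))) ≈ Mul(55.561, I)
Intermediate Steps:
S = 35
Pow(Add(Pow(Add(8, S), 2), P), Rational(1, 2)) = Pow(Add(Pow(Add(8, 35), 2), -4936), Rational(1, 2)) = Pow(Add(Pow(43, 2), -4936), Rational(1, 2)) = Pow(Add(1849, -4936), Rational(1, 2)) = Pow(-3087, Rational(1, 2)) = Mul(21, I, Pow(7, Rational(1, 2)))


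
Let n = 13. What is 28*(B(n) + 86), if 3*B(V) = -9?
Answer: 2324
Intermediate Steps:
B(V) = -3 (B(V) = (1/3)*(-9) = -3)
28*(B(n) + 86) = 28*(-3 + 86) = 28*83 = 2324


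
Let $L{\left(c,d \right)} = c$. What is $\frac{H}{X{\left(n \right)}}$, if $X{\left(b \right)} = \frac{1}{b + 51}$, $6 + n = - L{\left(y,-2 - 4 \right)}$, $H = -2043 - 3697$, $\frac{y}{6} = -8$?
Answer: $-533820$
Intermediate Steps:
$y = -48$ ($y = 6 \left(-8\right) = -48$)
$H = -5740$
$n = 42$ ($n = -6 - -48 = -6 + 48 = 42$)
$X{\left(b \right)} = \frac{1}{51 + b}$
$\frac{H}{X{\left(n \right)}} = - \frac{5740}{\frac{1}{51 + 42}} = - \frac{5740}{\frac{1}{93}} = - 5740 \frac{1}{\frac{1}{93}} = \left(-5740\right) 93 = -533820$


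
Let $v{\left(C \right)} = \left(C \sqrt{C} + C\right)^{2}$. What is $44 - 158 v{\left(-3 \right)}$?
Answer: $2888 - 2844 i \sqrt{3} \approx 2888.0 - 4926.0 i$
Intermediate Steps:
$v{\left(C \right)} = \left(C + C^{\frac{3}{2}}\right)^{2}$ ($v{\left(C \right)} = \left(C^{\frac{3}{2}} + C\right)^{2} = \left(C + C^{\frac{3}{2}}\right)^{2}$)
$44 - 158 v{\left(-3 \right)} = 44 - 158 \left(-3 + \left(-3\right)^{\frac{3}{2}}\right)^{2} = 44 - 158 \left(-3 - 3 i \sqrt{3}\right)^{2}$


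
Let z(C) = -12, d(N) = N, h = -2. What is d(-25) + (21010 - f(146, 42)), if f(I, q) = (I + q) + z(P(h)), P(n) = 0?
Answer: 20809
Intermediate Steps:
f(I, q) = -12 + I + q (f(I, q) = (I + q) - 12 = -12 + I + q)
d(-25) + (21010 - f(146, 42)) = -25 + (21010 - (-12 + 146 + 42)) = -25 + (21010 - 1*176) = -25 + (21010 - 176) = -25 + 20834 = 20809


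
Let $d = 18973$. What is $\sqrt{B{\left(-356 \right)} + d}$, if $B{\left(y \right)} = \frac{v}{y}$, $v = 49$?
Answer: $\frac{\sqrt{601136171}}{178} \approx 137.74$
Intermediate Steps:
$B{\left(y \right)} = \frac{49}{y}$
$\sqrt{B{\left(-356 \right)} + d} = \sqrt{\frac{49}{-356} + 18973} = \sqrt{49 \left(- \frac{1}{356}\right) + 18973} = \sqrt{- \frac{49}{356} + 18973} = \sqrt{\frac{6754339}{356}} = \frac{\sqrt{601136171}}{178}$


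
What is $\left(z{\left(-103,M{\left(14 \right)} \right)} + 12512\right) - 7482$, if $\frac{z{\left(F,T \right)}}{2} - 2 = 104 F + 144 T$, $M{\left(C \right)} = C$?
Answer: $-12358$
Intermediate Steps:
$z{\left(F,T \right)} = 4 + 208 F + 288 T$ ($z{\left(F,T \right)} = 4 + 2 \left(104 F + 144 T\right) = 4 + \left(208 F + 288 T\right) = 4 + 208 F + 288 T$)
$\left(z{\left(-103,M{\left(14 \right)} \right)} + 12512\right) - 7482 = \left(\left(4 + 208 \left(-103\right) + 288 \cdot 14\right) + 12512\right) - 7482 = \left(\left(4 - 21424 + 4032\right) + 12512\right) - 7482 = \left(-17388 + 12512\right) - 7482 = -4876 - 7482 = -12358$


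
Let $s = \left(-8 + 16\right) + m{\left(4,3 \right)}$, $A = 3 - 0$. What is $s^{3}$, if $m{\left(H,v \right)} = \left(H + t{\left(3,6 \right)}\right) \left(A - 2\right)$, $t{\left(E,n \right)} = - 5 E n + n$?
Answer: $-373248$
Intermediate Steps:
$t{\left(E,n \right)} = n - 5 E n$ ($t{\left(E,n \right)} = - 5 E n + n = n - 5 E n$)
$A = 3$ ($A = 3 + 0 = 3$)
$m{\left(H,v \right)} = -84 + H$ ($m{\left(H,v \right)} = \left(H + 6 \left(1 - 15\right)\right) \left(3 - 2\right) = \left(H + 6 \left(1 - 15\right)\right) 1 = \left(H + 6 \left(-14\right)\right) 1 = \left(H - 84\right) 1 = \left(-84 + H\right) 1 = -84 + H$)
$s = -72$ ($s = \left(-8 + 16\right) + \left(-84 + 4\right) = 8 - 80 = -72$)
$s^{3} = \left(-72\right)^{3} = -373248$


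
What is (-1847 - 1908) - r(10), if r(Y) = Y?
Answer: -3765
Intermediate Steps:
(-1847 - 1908) - r(10) = (-1847 - 1908) - 1*10 = -3755 - 10 = -3765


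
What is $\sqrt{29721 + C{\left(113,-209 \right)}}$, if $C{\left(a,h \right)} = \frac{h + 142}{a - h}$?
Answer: $\frac{\sqrt{3081570590}}{322} \approx 172.4$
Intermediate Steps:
$C{\left(a,h \right)} = \frac{142 + h}{a - h}$
$\sqrt{29721 + C{\left(113,-209 \right)}} = \sqrt{29721 + \frac{142 - 209}{113 - -209}} = \sqrt{29721 + \frac{1}{113 + 209} \left(-67\right)} = \sqrt{29721 + \frac{1}{322} \left(-67\right)} = \sqrt{29721 - \frac{67}{322}} = \sqrt{\frac{9570095}{322}} = \frac{\sqrt{3081570590}}{322}$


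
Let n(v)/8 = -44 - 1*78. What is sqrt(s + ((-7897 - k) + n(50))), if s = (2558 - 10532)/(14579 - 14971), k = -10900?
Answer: sqrt(401279)/14 ≈ 45.248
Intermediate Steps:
n(v) = -976 (n(v) = 8*(-44 - 1*78) = 8*(-44 - 78) = 8*(-122) = -976)
s = 3987/196 (s = -7974/(-392) = -7974*(-1/392) = 3987/196 ≈ 20.342)
sqrt(s + ((-7897 - k) + n(50))) = sqrt(3987/196 + ((-7897 - 1*(-10900)) - 976)) = sqrt(3987/196 + ((-7897 + 10900) - 976)) = sqrt(3987/196 + (3003 - 976)) = sqrt(3987/196 + 2027) = sqrt(401279/196) = sqrt(401279)/14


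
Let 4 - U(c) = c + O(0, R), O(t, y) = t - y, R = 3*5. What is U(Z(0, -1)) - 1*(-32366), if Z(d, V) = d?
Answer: 32385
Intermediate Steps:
R = 15
U(c) = 19 - c (U(c) = 4 - (c + (0 - 1*15)) = 4 - (c + (0 - 15)) = 4 - (c - 15) = 4 - (-15 + c) = 4 + (15 - c) = 19 - c)
U(Z(0, -1)) - 1*(-32366) = (19 - 1*0) - 1*(-32366) = (19 + 0) + 32366 = 19 + 32366 = 32385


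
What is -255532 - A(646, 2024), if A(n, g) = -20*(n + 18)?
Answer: -242252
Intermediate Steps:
A(n, g) = -360 - 20*n (A(n, g) = -20*(18 + n) = -360 - 20*n)
-255532 - A(646, 2024) = -255532 - (-360 - 20*646) = -255532 - (-360 - 12920) = -255532 - 1*(-13280) = -255532 + 13280 = -242252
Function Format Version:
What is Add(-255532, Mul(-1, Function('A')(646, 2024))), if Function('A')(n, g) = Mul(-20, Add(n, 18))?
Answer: -242252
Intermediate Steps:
Function('A')(n, g) = Add(-360, Mul(-20, n)) (Function('A')(n, g) = Mul(-20, Add(18, n)) = Add(-360, Mul(-20, n)))
Add(-255532, Mul(-1, Function('A')(646, 2024))) = Add(-255532, Mul(-1, Add(-360, Mul(-20, 646)))) = Add(-255532, Mul(-1, Add(-360, -12920))) = Add(-255532, Mul(-1, -13280)) = Add(-255532, 13280) = -242252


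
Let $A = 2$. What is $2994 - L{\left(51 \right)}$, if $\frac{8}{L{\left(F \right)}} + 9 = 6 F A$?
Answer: $\frac{1805374}{603} \approx 2994.0$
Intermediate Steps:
$L{\left(F \right)} = \frac{8}{-9 + 12 F}$ ($L{\left(F \right)} = \frac{8}{-9 + 6 F 2} = \frac{8}{-9 + 12 F}$)
$2994 - L{\left(51 \right)} = 2994 - \frac{8}{3 \left(-3 + 4 \cdot 51\right)} = 2994 - \frac{8}{3 \left(-3 + 204\right)} = 2994 - \frac{8}{3 \cdot 201} = 2994 - \frac{8}{3} \cdot \frac{1}{201} = 2994 - \frac{8}{603} = \frac{1805374}{603}$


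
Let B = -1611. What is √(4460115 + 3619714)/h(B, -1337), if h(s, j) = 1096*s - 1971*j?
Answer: √8079829/869571 ≈ 0.0032689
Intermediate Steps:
h(s, j) = -1971*j + 1096*s
√(4460115 + 3619714)/h(B, -1337) = √(4460115 + 3619714)/(-1971*(-1337) + 1096*(-1611)) = √8079829/(2635227 - 1765656) = √8079829/869571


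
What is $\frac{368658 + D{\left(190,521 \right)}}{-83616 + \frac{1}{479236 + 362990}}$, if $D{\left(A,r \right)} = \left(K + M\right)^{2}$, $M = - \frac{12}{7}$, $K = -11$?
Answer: $- \frac{2174406507834}{492964984505} \approx -4.4109$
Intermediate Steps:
$M = - \frac{12}{7}$ ($M = \left(-12\right) \frac{1}{7} = - \frac{12}{7} \approx -1.7143$)
$D{\left(A,r \right)} = \frac{7921}{49}$ ($D{\left(A,r \right)} = \left(-11 - \frac{12}{7}\right)^{2} = \left(- \frac{89}{7}\right)^{2} = \frac{7921}{49}$)
$\frac{368658 + D{\left(190,521 \right)}}{-83616 + \frac{1}{479236 + 362990}} = \frac{368658 + \frac{7921}{49}}{-83616 + \frac{1}{479236 + 362990}} = \frac{18072163}{49 \left(-83616 + \frac{1}{842226}\right)} = \frac{18072163}{49 \left(- \frac{70423569215}{842226}\right)} = \frac{18072163}{49} \left(- \frac{842226}{70423569215}\right) = - \frac{2174406507834}{492964984505}$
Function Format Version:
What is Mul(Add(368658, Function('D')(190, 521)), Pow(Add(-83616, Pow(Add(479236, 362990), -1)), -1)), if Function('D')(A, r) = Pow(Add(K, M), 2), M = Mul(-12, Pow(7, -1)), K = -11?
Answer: Rational(-2174406507834, 492964984505) ≈ -4.4109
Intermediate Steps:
M = Rational(-12, 7) (M = Mul(-12, Rational(1, 7)) = Rational(-12, 7) ≈ -1.7143)
Function('D')(A, r) = Rational(7921, 49) (Function('D')(A, r) = Pow(Add(-11, Rational(-12, 7)), 2) = Pow(Rational(-89, 7), 2) = Rational(7921, 49))
Mul(Add(368658, Function('D')(190, 521)), Pow(Add(-83616, Pow(Add(479236, 362990), -1)), -1)) = Mul(Add(368658, Rational(7921, 49)), Pow(Add(-83616, Pow(Add(479236, 362990), -1)), -1)) = Mul(Rational(18072163, 49), Pow(Add(-83616, Pow(842226, -1)), -1)) = Mul(Rational(18072163, 49), Pow(Add(-83616, Rational(1, 842226)), -1)) = Mul(Rational(18072163, 49), Pow(Rational(-70423569215, 842226), -1)) = Mul(Rational(18072163, 49), Rational(-842226, 70423569215)) = Rational(-2174406507834, 492964984505)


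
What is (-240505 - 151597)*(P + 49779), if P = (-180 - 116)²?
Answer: -53872854290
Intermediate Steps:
P = 87616 (P = (-296)² = 87616)
(-240505 - 151597)*(P + 49779) = (-240505 - 151597)*(87616 + 49779) = -392102*137395 = -53872854290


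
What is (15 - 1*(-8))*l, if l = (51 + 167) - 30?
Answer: 4324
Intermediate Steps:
l = 188 (l = 218 - 30 = 188)
(15 - 1*(-8))*l = (15 - 1*(-8))*188 = (15 + 8)*188 = 23*188 = 4324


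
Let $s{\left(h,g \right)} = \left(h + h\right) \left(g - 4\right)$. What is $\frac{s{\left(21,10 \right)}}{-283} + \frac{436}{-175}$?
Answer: $- \frac{167488}{49525} \approx -3.3819$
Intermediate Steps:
$s{\left(h,g \right)} = 2 h \left(-4 + g\right)$
$\frac{s{\left(21,10 \right)}}{-283} + \frac{436}{-175} = \frac{2 \cdot 21 \left(-4 + 10\right)}{-283} + \frac{436}{-175} = 2 \cdot 21 \cdot 6 \left(- \frac{1}{283}\right) + 436 \left(- \frac{1}{175}\right) = 252 \left(- \frac{1}{283}\right) - \frac{436}{175} = - \frac{252}{283} - \frac{436}{175} = - \frac{167488}{49525}$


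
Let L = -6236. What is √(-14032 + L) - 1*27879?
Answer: -27879 + 6*I*√563 ≈ -27879.0 + 142.37*I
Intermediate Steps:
√(-14032 + L) - 1*27879 = √(-14032 - 6236) - 1*27879 = √(-20268) - 27879 = 6*I*√563 - 27879 = -27879 + 6*I*√563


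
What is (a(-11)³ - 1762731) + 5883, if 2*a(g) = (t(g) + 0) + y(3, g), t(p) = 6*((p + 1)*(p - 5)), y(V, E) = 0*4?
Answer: 108835152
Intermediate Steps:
y(V, E) = 0
t(p) = 6*(1 + p)*(-5 + p) (t(p) = 6*((1 + p)*(-5 + p)) = 6*(1 + p)*(-5 + p))
a(g) = -15 - 12*g + 3*g² (a(g) = (((-30 - 24*g + 6*g²) + 0) + 0)/2 = ((-30 - 24*g + 6*g²) + 0)/2 = (-30 - 24*g + 6*g²)/2 = -15 - 12*g + 3*g²)
(a(-11)³ - 1762731) + 5883 = ((-15 - 12*(-11) + 3*(-11)²)³ - 1762731) + 5883 = ((-15 + 132 + 3*121)³ - 1762731) + 5883 = ((-15 + 132 + 363)³ - 1762731) + 5883 = (480³ - 1762731) + 5883 = (110592000 - 1762731) + 5883 = 108829269 + 5883 = 108835152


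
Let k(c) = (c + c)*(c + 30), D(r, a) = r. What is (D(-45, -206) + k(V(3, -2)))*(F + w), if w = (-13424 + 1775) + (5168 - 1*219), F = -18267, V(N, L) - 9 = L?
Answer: -11809391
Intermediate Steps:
V(N, L) = 9 + L
w = -6700 (w = -11649 + (5168 - 219) = -11649 + 4949 = -6700)
k(c) = 2*c*(30 + c) (k(c) = (2*c)*(30 + c) = 2*c*(30 + c))
(D(-45, -206) + k(V(3, -2)))*(F + w) = (-45 + 2*(9 - 2)*(30 + (9 - 2)))*(-18267 - 6700) = (-45 + 2*7*(30 + 7))*(-24967) = (-45 + 2*7*37)*(-24967) = (-45 + 518)*(-24967) = 473*(-24967) = -11809391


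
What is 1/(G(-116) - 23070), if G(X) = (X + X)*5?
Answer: -1/24230 ≈ -4.1271e-5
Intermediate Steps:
G(X) = 10*X (G(X) = (2*X)*5 = 10*X)
1/(G(-116) - 23070) = 1/(10*(-116) - 23070) = 1/(-1160 - 23070) = 1/(-24230) = -1/24230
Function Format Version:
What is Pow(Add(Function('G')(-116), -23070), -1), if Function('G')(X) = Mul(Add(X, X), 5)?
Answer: Rational(-1, 24230) ≈ -4.1271e-5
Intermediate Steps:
Function('G')(X) = Mul(10, X) (Function('G')(X) = Mul(Mul(2, X), 5) = Mul(10, X))
Pow(Add(Function('G')(-116), -23070), -1) = Pow(Add(Mul(10, -116), -23070), -1) = Pow(Add(-1160, -23070), -1) = Pow(-24230, -1) = Rational(-1, 24230)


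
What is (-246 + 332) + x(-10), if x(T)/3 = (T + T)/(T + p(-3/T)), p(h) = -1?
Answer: 1006/11 ≈ 91.455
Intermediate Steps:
x(T) = 6*T/(-1 + T) (x(T) = 3*((T + T)/(T - 1)) = 3*((2*T)/(-1 + T)) = 3*(2*T/(-1 + T)) = 6*T/(-1 + T))
(-246 + 332) + x(-10) = (-246 + 332) + 6*(-10)/(-1 - 10) = 86 + 6*(-10)/(-11) = 86 + 6*(-10)*(-1/11) = 86 + 60/11 = 1006/11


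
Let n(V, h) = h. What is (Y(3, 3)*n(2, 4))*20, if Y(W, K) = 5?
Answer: 400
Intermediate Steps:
(Y(3, 3)*n(2, 4))*20 = (5*4)*20 = 20*20 = 400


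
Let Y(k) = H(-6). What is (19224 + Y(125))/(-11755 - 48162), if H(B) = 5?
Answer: -19229/59917 ≈ -0.32093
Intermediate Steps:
Y(k) = 5
(19224 + Y(125))/(-11755 - 48162) = (19224 + 5)/(-11755 - 48162) = 19229/(-59917) = 19229*(-1/59917) = -19229/59917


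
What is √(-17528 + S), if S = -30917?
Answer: I*√48445 ≈ 220.1*I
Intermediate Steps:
√(-17528 + S) = √(-17528 - 30917) = √(-48445) = I*√48445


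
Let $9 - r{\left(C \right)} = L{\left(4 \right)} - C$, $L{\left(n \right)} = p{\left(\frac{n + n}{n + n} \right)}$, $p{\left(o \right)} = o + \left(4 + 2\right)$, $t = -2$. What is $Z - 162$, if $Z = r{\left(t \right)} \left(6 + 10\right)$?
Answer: $-162$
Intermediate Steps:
$p{\left(o \right)} = 6 + o$ ($p{\left(o \right)} = o + 6 = 6 + o$)
$L{\left(n \right)} = 7$ ($L{\left(n \right)} = 6 + \frac{n + n}{n + n} = 6 + \frac{2 n}{2 n} = 6 + 2 n \frac{1}{2 n} = 6 + 1 = 7$)
$r{\left(C \right)} = 2 + C$ ($r{\left(C \right)} = 9 - \left(7 - C\right) = 9 + \left(-7 + C\right) = 2 + C$)
$Z = 0$ ($Z = \left(2 - 2\right) \left(6 + 10\right) = 0 \cdot 16 = 0$)
$Z - 162 = 0 - 162 = -162$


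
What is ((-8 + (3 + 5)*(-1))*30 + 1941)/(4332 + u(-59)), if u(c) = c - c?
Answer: 487/1444 ≈ 0.33726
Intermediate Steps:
u(c) = 0
((-8 + (3 + 5)*(-1))*30 + 1941)/(4332 + u(-59)) = ((-8 + (3 + 5)*(-1))*30 + 1941)/(4332 + 0) = ((-8 + 8*(-1))*30 + 1941)/4332 = ((-8 - 8)*30 + 1941)*(1/4332) = (-16*30 + 1941)*(1/4332) = (-480 + 1941)*(1/4332) = 1461*(1/4332) = 487/1444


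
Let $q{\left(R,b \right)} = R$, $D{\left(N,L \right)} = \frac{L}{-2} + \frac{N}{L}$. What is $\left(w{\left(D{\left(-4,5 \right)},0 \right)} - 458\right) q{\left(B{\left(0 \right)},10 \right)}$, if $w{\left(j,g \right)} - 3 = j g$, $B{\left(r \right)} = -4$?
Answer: $1820$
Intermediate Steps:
$D{\left(N,L \right)} = - \frac{L}{2} + \frac{N}{L}$ ($D{\left(N,L \right)} = L \left(- \frac{1}{2}\right) + \frac{N}{L} = - \frac{L}{2} + \frac{N}{L}$)
$w{\left(j,g \right)} = 3 + g j$ ($w{\left(j,g \right)} = 3 + j g = 3 + g j$)
$\left(w{\left(D{\left(-4,5 \right)},0 \right)} - 458\right) q{\left(B{\left(0 \right)},10 \right)} = \left(\left(3 + 0 \left(\left(- \frac{1}{2}\right) 5 - \frac{4}{5}\right)\right) - 458\right) \left(-4\right) = \left(\left(3 + 0 \left(- \frac{5}{2} - \frac{4}{5}\right)\right) - 458\right) \left(-4\right) = \left(\left(3 + 0 \left(- \frac{33}{10}\right)\right) - 458\right) \left(-4\right) = \left(\left(3 + 0\right) - 458\right) \left(-4\right) = \left(3 - 458\right) \left(-4\right) = \left(-455\right) \left(-4\right) = 1820$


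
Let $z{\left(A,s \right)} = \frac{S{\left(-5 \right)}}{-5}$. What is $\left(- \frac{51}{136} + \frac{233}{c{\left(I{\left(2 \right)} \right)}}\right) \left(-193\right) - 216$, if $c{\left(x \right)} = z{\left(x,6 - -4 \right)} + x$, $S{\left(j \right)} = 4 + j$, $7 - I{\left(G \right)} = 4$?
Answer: $- \frac{227143}{16} \approx -14196.0$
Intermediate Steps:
$I{\left(G \right)} = 3$ ($I{\left(G \right)} = 7 - 4 = 3$)
$z{\left(A,s \right)} = \frac{1}{5}$ ($z{\left(A,s \right)} = \frac{4 - 5}{-5} = \left(-1\right) \left(- \frac{1}{5}\right) = \frac{1}{5}$)
$c{\left(x \right)} = \frac{1}{5} + x$
$\left(- \frac{51}{136} + \frac{233}{c{\left(I{\left(2 \right)} \right)}}\right) \left(-193\right) - 216 = \left(- \frac{51}{136} + \frac{233}{\frac{1}{5} + 3}\right) \left(-193\right) - 216 = \left(\left(-51\right) \frac{1}{136} + \frac{233}{\frac{16}{5}}\right) \left(-193\right) - 216 = \left(- \frac{3}{8} + 233 \cdot \frac{5}{16}\right) \left(-193\right) - 216 = \left(- \frac{3}{8} + \frac{1165}{16}\right) \left(-193\right) - 216 = \frac{1159}{16} \left(-193\right) - 216 = - \frac{223687}{16} - 216 = - \frac{227143}{16}$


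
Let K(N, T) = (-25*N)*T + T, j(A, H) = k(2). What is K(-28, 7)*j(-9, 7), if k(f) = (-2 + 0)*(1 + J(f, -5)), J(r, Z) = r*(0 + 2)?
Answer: -49070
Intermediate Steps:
J(r, Z) = 2*r (J(r, Z) = r*2 = 2*r)
k(f) = -2 - 4*f (k(f) = (-2 + 0)*(1 + 2*f) = -2*(1 + 2*f) = -2 - 4*f)
j(A, H) = -10 (j(A, H) = -2 - 4*2 = -2 - 8 = -10)
K(N, T) = T - 25*N*T (K(N, T) = -25*N*T + T = T - 25*N*T)
K(-28, 7)*j(-9, 7) = (7*(1 - 25*(-28)))*(-10) = (7*(1 + 700))*(-10) = (7*701)*(-10) = 4907*(-10) = -49070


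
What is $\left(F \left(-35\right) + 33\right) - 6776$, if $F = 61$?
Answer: $-8878$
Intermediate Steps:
$\left(F \left(-35\right) + 33\right) - 6776 = \left(61 \left(-35\right) + 33\right) - 6776 = \left(-2135 + 33\right) - 6776 = -2102 - 6776 = -8878$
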